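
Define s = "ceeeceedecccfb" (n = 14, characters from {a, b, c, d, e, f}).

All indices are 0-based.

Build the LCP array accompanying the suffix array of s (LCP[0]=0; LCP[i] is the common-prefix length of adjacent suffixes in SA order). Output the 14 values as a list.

sorted suffixes:
  #0 SA[0]=13  'b'
  #1 SA[1]=9  'cccfb'
  #2 SA[2]=10  'ccfb'
  #3 SA[3]=4  'ceedecccfb'
  #4 SA[4]=0  'ceeeceedecccfb'
  #5 SA[5]=11  'cfb'
  #6 SA[6]=7  'decccfb'
  #7 SA[7]=8  'ecccfb'
  #8 SA[8]=3  'eceedecccfb'
  #9 SA[9]=6  'edecccfb'
  #10 SA[10]=2  'eeceedecccfb'
  #11 SA[11]=5  'eedecccfb'
  #12 SA[12]=1  'eeeceedecccfb'
  #13 SA[13]=12  'fb'

SA = [13, 9, 10, 4, 0, 11, 7, 8, 3, 6, 2, 5, 1, 12]
i: (SA[i-1],SA[i]) lcp shared
  1: (13,9) 0 ''
  2: (9,10) 2 'cc'
  3: (10,4) 1 'c'
  4: (4,0) 3 'cee'
  5: (0,11) 1 'c'
  6: (11,7) 0 ''
  7: (7,8) 0 ''
  8: (8,3) 2 'ec'
  9: (3,6) 1 'e'
  10: (6,2) 1 'e'
  11: (2,5) 2 'ee'
  12: (5,1) 2 'ee'
  13: (1,12) 0 ''

[0, 0, 2, 1, 3, 1, 0, 0, 2, 1, 1, 2, 2, 0]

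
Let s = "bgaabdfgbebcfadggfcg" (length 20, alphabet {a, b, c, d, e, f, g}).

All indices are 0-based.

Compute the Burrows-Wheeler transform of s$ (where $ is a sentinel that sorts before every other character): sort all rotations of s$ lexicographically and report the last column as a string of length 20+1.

rank  rotation               last
    0  $bgaabdfgbebcfadggfcg  g
    1  aabdfgbebcfadggfcg$bg  g
    2  abdfgbebcfadggfcg$bga  a
    3  adggfcg$bgaabdfgbebcf  f
    4  bcfadggfcg$bgaabdfgbe  e
    5  bdfgbebcfadggfcg$bgaa  a
    6  bebcfadggfcg$bgaabdfg  g
    7  bgaabdfgbebcfadggfcg$  $
    8  cfadggfcg$bgaabdfgbeb  b
    9  cg$bgaabdfgbebcfadggf  f
   10  dfgbebcfadggfcg$bgaab  b
   11  dggfcg$bgaabdfgbebcfa  a
   12  ebcfadggfcg$bgaabdfgb  b
   13  fadggfcg$bgaabdfgbebc  c
   14  fcg$bgaabdfgbebcfadgg  g
   15  fgbebcfadggfcg$bgaabd  d
   16  g$bgaabdfgbebcfadggfc  c
   17  gaabdfgbebcfadggfcg$b  b
   18  gbebcfadggfcg$bgaabdf  f
   19  gfcg$bgaabdfgbebcfadg  g
   20  ggfcg$bgaabdfgbebcfad  d

ggafeag$bfbabcgdcbfgd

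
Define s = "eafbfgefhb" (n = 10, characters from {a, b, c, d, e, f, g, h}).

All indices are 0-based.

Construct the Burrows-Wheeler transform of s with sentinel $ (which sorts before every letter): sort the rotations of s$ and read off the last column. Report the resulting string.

rank  rotation     last
    0  $eafbfgefhb  b
    1  afbfgefhb$e  e
    2  b$eafbfgefh  h
    3  bfgefhb$eaf  f
    4  eafbfgefhb$  $
    5  efhb$eafbfg  g
    6  fbfgefhb$ea  a
    7  fgefhb$eafb  b
    8  fhb$eafbfge  e
    9  gefhb$eafbf  f
   10  hb$eafbfgef  f

behf$gabeff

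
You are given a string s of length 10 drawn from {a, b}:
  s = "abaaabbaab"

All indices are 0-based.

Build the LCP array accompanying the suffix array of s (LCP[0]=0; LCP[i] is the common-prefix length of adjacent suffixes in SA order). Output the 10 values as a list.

rank | idx | suffix
   0 |   2 | aaabbaab
   1 |   7 | aab
   2 |   3 | aabbaab
   3 |   8 | ab
   4 |   0 | abaaabbaab
   5 |   4 | abbaab
   6 |   9 | b
   7 |   1 | baaabbaab
   8 |   6 | baab
   9 |   5 | bbaab

SA = [2, 7, 3, 8, 0, 4, 9, 1, 6, 5]
i: (SA[i-1],SA[i]) lcp shared
  1: (2,7) 2 'aa'
  2: (7,3) 3 'aab'
  3: (3,8) 1 'a'
  4: (8,0) 2 'ab'
  5: (0,4) 2 'ab'
  6: (4,9) 0 ''
  7: (9,1) 1 'b'
  8: (1,6) 3 'baa'
  9: (6,5) 1 'b'

[0, 2, 3, 1, 2, 2, 0, 1, 3, 1]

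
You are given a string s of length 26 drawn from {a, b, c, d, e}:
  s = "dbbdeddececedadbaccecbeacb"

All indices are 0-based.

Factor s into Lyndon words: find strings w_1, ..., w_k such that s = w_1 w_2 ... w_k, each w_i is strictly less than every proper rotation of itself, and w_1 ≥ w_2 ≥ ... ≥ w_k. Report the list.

["d", "bbdeddececed", "adb", "accecbe", "acb"]

emit factor 1: 'd' (i=0, period=1)
emit factor 2: 'bbdeddececed' (i=1, period=12)
emit factor 3: 'adb' (i=13, period=3)
emit factor 4: 'accecbe' (i=16, period=7)
emit factor 5: 'acb' (i=23, period=3)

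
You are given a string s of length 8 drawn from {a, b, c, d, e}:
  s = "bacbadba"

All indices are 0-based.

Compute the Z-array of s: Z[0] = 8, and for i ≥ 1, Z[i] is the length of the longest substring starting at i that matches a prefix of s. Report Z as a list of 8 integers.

Z[0]=8
i=1: fresh scan; Z[1]=0
i=2: fresh scan; Z[2]=0
i=3: fresh scan; Z[3]=2 grow→box=[3,5)
i=4: min(r-i=1, Z[1]=0)=0; Z[4]=0
i=5: fresh scan; Z[5]=0
i=6: fresh scan; Z[6]=2 grow→box=[6,8)
i=7: min(r-i=1, Z[1]=0)=0; Z[7]=0

[8, 0, 0, 2, 0, 0, 2, 0]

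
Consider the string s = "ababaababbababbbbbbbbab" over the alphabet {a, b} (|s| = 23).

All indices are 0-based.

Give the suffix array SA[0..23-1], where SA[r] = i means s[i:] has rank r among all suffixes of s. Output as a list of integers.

[4, 21, 2, 0, 5, 10, 7, 12, 22, 3, 20, 1, 9, 6, 11, 19, 8, 18, 17, 16, 15, 14, 13]

rank→(start, suffix):
  0 → (4, 'aababbababbbbbbbbab')
  1 → (21, 'ab')
  2 → (2, 'abaababbababbbbbbbbab')
  3 → (0, 'ababaababbababbbbbbbbab')
  4 → (5, 'ababbababbbbbbbbab')
  5 → (10, 'ababbbbbbbbab')
  6 → (7, 'abbababbbbbbbbab')
  7 → (12, 'abbbbbbbbab')
  8 → (22, 'b')
  9 → (3, 'baababbababbbbbbbbab')
  10 → (20, 'bab')
  11 → (1, 'babaababbababbbbbbbbab')
  12 → (9, 'bababbbbbbbbab')
  13 → (6, 'babbababbbbbbbbab')
  14 → (11, 'babbbbbbbbab')
  15 → (19, 'bbab')
  16 → (8, 'bbababbbbbbbbab')
  17 → (18, 'bbbab')
  18 → (17, 'bbbbab')
  19 → (16, 'bbbbbab')
  20 → (15, 'bbbbbbab')
  21 → (14, 'bbbbbbbab')
  22 → (13, 'bbbbbbbbab')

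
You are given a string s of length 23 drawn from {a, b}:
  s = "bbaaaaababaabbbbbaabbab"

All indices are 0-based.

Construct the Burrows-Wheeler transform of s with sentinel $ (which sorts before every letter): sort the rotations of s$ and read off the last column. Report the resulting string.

rank  rotation                  last
    0  $bbaaaaababaabbbbbaabbab  b
    1  aaaaababaabbbbbaabbab$bb  b
    2  aaaababaabbbbbaabbab$bba  a
    3  aaababaabbbbbaabbab$bbaa  a
    4  aababaabbbbbaabbab$bbaaa  a
    5  aabbab$bbaaaaababaabbbbb  b
    6  aabbbbbaabbab$bbaaaaabab  b
    7  ab$bbaaaaababaabbbbbaabb  b
    8  abaabbbbbaabbab$bbaaaaab  b
    9  ababaabbbbbaabbab$bbaaaa  a
   10  abbab$bbaaaaababaabbbbba  a
   11  abbbbbaabbab$bbaaaaababa  a
   12  b$bbaaaaababaabbbbbaabba  a
   13  baaaaababaabbbbbaabbab$b  b
   14  baabbab$bbaaaaababaabbbb  b
   15  baabbbbbaabbab$bbaaaaaba  a
   16  bab$bbaaaaababaabbbbbaab  b
   17  babaabbbbbaabbab$bbaaaaa  a
   18  bbaaaaababaabbbbbaabbab$  $
   19  bbaabbab$bbaaaaababaabbb  b
   20  bbab$bbaaaaababaabbbbbaa  a
   21  bbbaabbab$bbaaaaababaabb  b
   22  bbbbaabbab$bbaaaaababaab  b
   23  bbbbbaabbab$bbaaaaababaa  a

bbaaabbbbaaaabbaba$babba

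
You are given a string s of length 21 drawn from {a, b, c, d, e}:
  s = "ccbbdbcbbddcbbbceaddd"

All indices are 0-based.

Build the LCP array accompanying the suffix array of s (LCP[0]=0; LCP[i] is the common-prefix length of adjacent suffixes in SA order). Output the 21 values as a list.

rank | idx | suffix
   0 |  17 | addd
   1 |  12 | bbbceaddd
   2 |  13 | bbceaddd
   3 |   2 | bbdbcbbddcbbbceaddd
   4 |   7 | bbddcbbbceaddd
   5 |   5 | bcbbddcbbbceaddd
   6 |  14 | bceaddd
   7 |   3 | bdbcbbddcbbbceaddd
   8 |   8 | bddcbbbceaddd
   9 |  11 | cbbbceaddd
  10 |   1 | cbbdbcbbddcbbbceaddd
  11 |   6 | cbbddcbbbceaddd
  12 |   0 | ccbbdbcbbddcbbbceaddd
  13 |  15 | ceaddd
  14 |  20 | d
  15 |   4 | dbcbbddcbbbceaddd
  16 |  10 | dcbbbceaddd
  17 |  19 | dd
  18 |   9 | ddcbbbceaddd
  19 |  18 | ddd
  20 |  16 | eaddd

SA = [17, 12, 13, 2, 7, 5, 14, 3, 8, 11, 1, 6, 0, 15, 20, 4, 10, 19, 9, 18, 16]
i: (SA[i-1],SA[i]) lcp shared
  1: (17,12) 0 ''
  2: (12,13) 2 'bb'
  3: (13,2) 2 'bb'
  4: (2,7) 3 'bbd'
  5: (7,5) 1 'b'
  6: (5,14) 2 'bc'
  7: (14,3) 1 'b'
  8: (3,8) 2 'bd'
  9: (8,11) 0 ''
  10: (11,1) 3 'cbb'
  11: (1,6) 4 'cbbd'
  12: (6,0) 1 'c'
  13: (0,15) 1 'c'
  14: (15,20) 0 ''
  15: (20,4) 1 'd'
  16: (4,10) 1 'd'
  17: (10,19) 1 'd'
  18: (19,9) 2 'dd'
  19: (9,18) 2 'dd'
  20: (18,16) 0 ''

[0, 0, 2, 2, 3, 1, 2, 1, 2, 0, 3, 4, 1, 1, 0, 1, 1, 1, 2, 2, 0]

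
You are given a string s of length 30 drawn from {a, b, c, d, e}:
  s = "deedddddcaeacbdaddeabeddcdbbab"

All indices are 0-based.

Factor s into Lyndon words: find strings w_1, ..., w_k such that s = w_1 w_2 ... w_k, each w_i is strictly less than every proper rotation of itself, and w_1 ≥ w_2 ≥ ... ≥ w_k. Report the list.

emit factor 1: 'dee' (i=0, period=3)
emit factor 2: 'd' (i=3, period=1)
emit factor 3: 'd' (i=4, period=1)
emit factor 4: 'd' (i=5, period=1)
emit factor 5: 'd' (i=6, period=1)
emit factor 6: 'd' (i=7, period=1)
emit factor 7: 'c' (i=8, period=1)
emit factor 8: 'ae' (i=9, period=2)
emit factor 9: 'acbdadde' (i=11, period=8)
emit factor 10: 'abeddcdbb' (i=19, period=9)
emit factor 11: 'ab' (i=28, period=2)

["dee", "d", "d", "d", "d", "d", "c", "ae", "acbdadde", "abeddcdbb", "ab"]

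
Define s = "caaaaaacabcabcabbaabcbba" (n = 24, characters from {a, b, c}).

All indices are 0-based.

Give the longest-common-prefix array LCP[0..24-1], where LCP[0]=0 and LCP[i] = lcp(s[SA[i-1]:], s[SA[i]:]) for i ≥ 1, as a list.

[0, 1, 5, 4, 3, 2, 2, 1, 2, 5, 3, 1, 0, 2, 1, 3, 1, 4, 2, 0, 2, 3, 6, 1]

sorted suffixes:
  #0 SA[0]=23  'a'
  #1 SA[1]=1  'aaaaaacabcabcabbaabcbba'
  #2 SA[2]=2  'aaaaacabcabcabbaabcbba'
  #3 SA[3]=3  'aaaacabcabcabbaabcbba'
  #4 SA[4]=4  'aaacabcabcabbaabcbba'
  #5 SA[5]=17  'aabcbba'
  #6 SA[6]=5  'aacabcabcabbaabcbba'
  #7 SA[7]=14  'abbaabcbba'
  #8 SA[8]=11  'abcabbaabcbba'
  #9 SA[9]=8  'abcabcabbaabcbba'
  #10 SA[10]=18  'abcbba'
  #11 SA[11]=6  'acabcabcabbaabcbba'
  #12 SA[12]=22  'ba'
  #13 SA[13]=16  'baabcbba'
  #14 SA[14]=21  'bba'
  #15 SA[15]=15  'bbaabcbba'
  #16 SA[16]=12  'bcabbaabcbba'
  #17 SA[17]=9  'bcabcabbaabcbba'
  #18 SA[18]=19  'bcbba'
  #19 SA[19]=0  'caaaaaacabcabcabbaabcbba'
  #20 SA[20]=13  'cabbaabcbba'
  #21 SA[21]=10  'cabcabbaabcbba'
  #22 SA[22]=7  'cabcabcabbaabcbba'
  #23 SA[23]=20  'cbba'

SA = [23, 1, 2, 3, 4, 17, 5, 14, 11, 8, 18, 6, 22, 16, 21, 15, 12, 9, 19, 0, 13, 10, 7, 20]
[i] adj suffixes → lcp
  [1] 23/1 → 1 ('a')
  [2] 1/2 → 5 ('aaaaa')
  [3] 2/3 → 4 ('aaaa')
  [4] 3/4 → 3 ('aaa')
  [5] 4/17 → 2 ('aa')
  [6] 17/5 → 2 ('aa')
  [7] 5/14 → 1 ('a')
  [8] 14/11 → 2 ('ab')
  [9] 11/8 → 5 ('abcab')
  [10] 8/18 → 3 ('abc')
  [11] 18/6 → 1 ('a')
  [12] 6/22 → 0 ('')
  [13] 22/16 → 2 ('ba')
  [14] 16/21 → 1 ('b')
  [15] 21/15 → 3 ('bba')
  [16] 15/12 → 1 ('b')
  [17] 12/9 → 4 ('bcab')
  [18] 9/19 → 2 ('bc')
  [19] 19/0 → 0 ('')
  [20] 0/13 → 2 ('ca')
  [21] 13/10 → 3 ('cab')
  [22] 10/7 → 6 ('cabcab')
  [23] 7/20 → 1 ('c')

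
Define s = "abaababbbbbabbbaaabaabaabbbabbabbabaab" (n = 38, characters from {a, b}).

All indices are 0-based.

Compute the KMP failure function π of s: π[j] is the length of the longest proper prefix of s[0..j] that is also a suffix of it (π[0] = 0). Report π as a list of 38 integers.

[0, 0, 1, 1, 2, 3, 2, 0, 0, 0, 0, 1, 2, 0, 0, 1, 1, 1, 2, 3, 4, 5, 6, 4, 5, 0, 0, 1, 2, 0, 1, 2, 0, 1, 2, 3, 4, 5]

π[0] = 0
j=1 s[j]='b': π[1]=0 (border '')
j=2 s[j]='a': π[2]=1 (border 'a')
j=3 s[j]='a': k: 1→0; π[3]=1 (border 'a')
j=4 s[j]='b': π[4]=2 (border 'ab')
j=5 s[j]='a': π[5]=3 (border 'aba')
j=6 s[j]='b': k: 3→1; π[6]=2 (border 'ab')
j=7 s[j]='b': k: 2→0; π[7]=0 (border '')
j=8 s[j]='b': π[8]=0 (border '')
j=9 s[j]='b': π[9]=0 (border '')
j=10 s[j]='b': π[10]=0 (border '')
j=11 s[j]='a': π[11]=1 (border 'a')
j=12 s[j]='b': π[12]=2 (border 'ab')
j=13 s[j]='b': k: 2→0; π[13]=0 (border '')
j=14 s[j]='b': π[14]=0 (border '')
j=15 s[j]='a': π[15]=1 (border 'a')
j=16 s[j]='a': k: 1→0; π[16]=1 (border 'a')
j=17 s[j]='a': k: 1→0; π[17]=1 (border 'a')
j=18 s[j]='b': π[18]=2 (border 'ab')
j=19 s[j]='a': π[19]=3 (border 'aba')
j=20 s[j]='a': π[20]=4 (border 'abaa')
j=21 s[j]='b': π[21]=5 (border 'abaab')
j=22 s[j]='a': π[22]=6 (border 'abaaba')
j=23 s[j]='a': k: 6→3; π[23]=4 (border 'abaa')
j=24 s[j]='b': π[24]=5 (border 'abaab')
j=25 s[j]='b': k: 5→2→0; π[25]=0 (border '')
j=26 s[j]='b': π[26]=0 (border '')
j=27 s[j]='a': π[27]=1 (border 'a')
j=28 s[j]='b': π[28]=2 (border 'ab')
j=29 s[j]='b': k: 2→0; π[29]=0 (border '')
j=30 s[j]='a': π[30]=1 (border 'a')
j=31 s[j]='b': π[31]=2 (border 'ab')
j=32 s[j]='b': k: 2→0; π[32]=0 (border '')
j=33 s[j]='a': π[33]=1 (border 'a')
j=34 s[j]='b': π[34]=2 (border 'ab')
j=35 s[j]='a': π[35]=3 (border 'aba')
j=36 s[j]='a': π[36]=4 (border 'abaa')
j=37 s[j]='b': π[37]=5 (border 'abaab')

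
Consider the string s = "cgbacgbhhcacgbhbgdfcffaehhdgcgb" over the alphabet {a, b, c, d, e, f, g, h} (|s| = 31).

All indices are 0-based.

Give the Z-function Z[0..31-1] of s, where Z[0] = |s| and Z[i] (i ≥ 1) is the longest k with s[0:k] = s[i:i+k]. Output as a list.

[31, 0, 0, 0, 3, 0, 0, 0, 0, 1, 0, 3, 0, 0, 0, 0, 0, 0, 0, 1, 0, 0, 0, 0, 0, 0, 0, 0, 3, 0, 0]

Z[0]=31
i=1: fresh scan; Z[1]=0
i=2: fresh scan; Z[2]=0
i=3: fresh scan; Z[3]=0
i=4: fresh scan; Z[4]=3 extend→box=[4,7)
i=5: min(r-i=2, Z[1]=0)=0; Z[5]=0
i=6: min(r-i=1, Z[2]=0)=0; Z[6]=0
i=7: fresh scan; Z[7]=0
i=8: fresh scan; Z[8]=0
i=9: fresh scan; Z[9]=1 extend→box=[9,10)
i=10: fresh scan; Z[10]=0
i=11: fresh scan; Z[11]=3 extend→box=[11,14)
i=12: min(r-i=2, Z[1]=0)=0; Z[12]=0
i=13: min(r-i=1, Z[2]=0)=0; Z[13]=0
i=14: fresh scan; Z[14]=0
i=15: fresh scan; Z[15]=0
i=16: fresh scan; Z[16]=0
i=17: fresh scan; Z[17]=0
i=18: fresh scan; Z[18]=0
i=19: fresh scan; Z[19]=1 extend→box=[19,20)
i=20: fresh scan; Z[20]=0
i=21: fresh scan; Z[21]=0
i=22: fresh scan; Z[22]=0
i=23: fresh scan; Z[23]=0
i=24: fresh scan; Z[24]=0
i=25: fresh scan; Z[25]=0
i=26: fresh scan; Z[26]=0
i=27: fresh scan; Z[27]=0
i=28: fresh scan; Z[28]=3 extend→box=[28,31)
i=29: min(r-i=2, Z[1]=0)=0; Z[29]=0
i=30: min(r-i=1, Z[2]=0)=0; Z[30]=0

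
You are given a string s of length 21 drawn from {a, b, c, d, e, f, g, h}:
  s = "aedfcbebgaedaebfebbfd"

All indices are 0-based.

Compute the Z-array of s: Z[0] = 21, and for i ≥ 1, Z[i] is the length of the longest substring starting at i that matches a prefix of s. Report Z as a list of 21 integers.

[21, 0, 0, 0, 0, 0, 0, 0, 0, 3, 0, 0, 2, 0, 0, 0, 0, 0, 0, 0, 0]

Z[0]=21
i=1: outside box; Z[1]=0
i=2: outside box; Z[2]=0
i=3: outside box; Z[3]=0
i=4: outside box; Z[4]=0
i=5: outside box; Z[5]=0
i=6: outside box; Z[6]=0
i=7: outside box; Z[7]=0
i=8: outside box; Z[8]=0
i=9: outside box; Z[9]=3 scan→box=[9,12)
i=10: min(r-i=2, Z[1]=0)=0; Z[10]=0
i=11: min(r-i=1, Z[2]=0)=0; Z[11]=0
i=12: outside box; Z[12]=2 scan→box=[12,14)
i=13: min(r-i=1, Z[1]=0)=0; Z[13]=0
i=14: outside box; Z[14]=0
i=15: outside box; Z[15]=0
i=16: outside box; Z[16]=0
i=17: outside box; Z[17]=0
i=18: outside box; Z[18]=0
i=19: outside box; Z[19]=0
i=20: outside box; Z[20]=0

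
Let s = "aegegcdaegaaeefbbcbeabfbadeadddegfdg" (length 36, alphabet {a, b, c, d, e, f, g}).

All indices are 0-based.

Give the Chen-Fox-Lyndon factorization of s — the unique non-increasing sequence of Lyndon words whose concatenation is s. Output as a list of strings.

["aegegcd", "aeg", "aaeefbbcbeabfbadeadddegfdg"]

emit factor 1: 'aegegcd' (i=0, period=7)
emit factor 2: 'aeg' (i=7, period=3)
emit factor 3: 'aaeefbbcbeabfbadeadddegfdg' (i=10, period=26)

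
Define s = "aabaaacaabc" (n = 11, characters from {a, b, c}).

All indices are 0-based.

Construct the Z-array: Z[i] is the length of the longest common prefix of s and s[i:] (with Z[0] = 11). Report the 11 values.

Z[0]=11
i=1: outside box; Z[1]=1 grow→box=[1,2)
i=2: outside box; Z[2]=0
i=3: outside box; Z[3]=2 grow→box=[3,5)
i=4: min(r-i=1, Z[1]=1)=1; Z[4]=2 grow→box=[4,6)
i=5: min(r-i=1, Z[1]=1)=1; Z[5]=1
i=6: outside box; Z[6]=0
i=7: outside box; Z[7]=3 grow→box=[7,10)
i=8: min(r-i=2, Z[1]=1)=1; Z[8]=1
i=9: min(r-i=1, Z[2]=0)=0; Z[9]=0
i=10: outside box; Z[10]=0

[11, 1, 0, 2, 2, 1, 0, 3, 1, 0, 0]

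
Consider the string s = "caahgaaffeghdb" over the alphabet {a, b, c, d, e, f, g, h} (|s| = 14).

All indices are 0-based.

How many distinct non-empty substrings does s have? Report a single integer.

98

rank→(start, suffix):
  0 → (5, 'aaffeghdb')
  1 → (1, 'aahgaaffeghdb')
  2 → (6, 'affeghdb')
  3 → (2, 'ahgaaffeghdb')
  4 → (13, 'b')
  5 → (0, 'caahgaaffeghdb')
  6 → (12, 'db')
  7 → (9, 'eghdb')
  8 → (8, 'feghdb')
  9 → (7, 'ffeghdb')
  10 → (4, 'gaaffeghdb')
  11 → (10, 'ghdb')
  12 → (11, 'hdb')
  13 → (3, 'hgaaffeghdb')

SA = [5, 1, 6, 2, 13, 0, 12, 9, 8, 7, 4, 10, 11, 3]
rank  pair      lcp
   1  s[5:],s[1:]  2  'aa'
   2  s[1:],s[6:]  1  'a'
   3  s[6:],s[2:]  1  'a'
   4  s[2:],s[13:]  0  ''
   5  s[13:],s[0:]  0  ''
   6  s[0:],s[12:]  0  ''
   7  s[12:],s[9:]  0  ''
   8  s[9:],s[8:]  0  ''
   9  s[8:],s[7:]  1  'f'
  10  s[7:],s[4:]  0  ''
  11  s[4:],s[10:]  1  'g'
  12  s[10:],s[11:]  0  ''
  13  s[11:],s[3:]  1  'h'

n(n+1)/2 = 14·15/2 = 105
Σ LCP = 0 + 2 + 1 + 1 + 0 + 0 + 0 + 0 + 0 + 1 + 0 + 1 + 0 + 1 = 7
distinct = 105 − 7 = 98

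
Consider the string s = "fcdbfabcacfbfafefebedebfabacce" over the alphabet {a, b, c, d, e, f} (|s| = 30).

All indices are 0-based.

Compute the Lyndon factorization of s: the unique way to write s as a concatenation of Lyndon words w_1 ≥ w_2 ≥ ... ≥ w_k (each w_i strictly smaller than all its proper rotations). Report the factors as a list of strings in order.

["f", "cd", "bf", "abcacfbfafefebedebf", "abacce"]

emit factor 1: 'f' (i=0, period=1)
emit factor 2: 'cd' (i=1, period=2)
emit factor 3: 'bf' (i=3, period=2)
emit factor 4: 'abcacfbfafefebedebf' (i=5, period=19)
emit factor 5: 'abacce' (i=24, period=6)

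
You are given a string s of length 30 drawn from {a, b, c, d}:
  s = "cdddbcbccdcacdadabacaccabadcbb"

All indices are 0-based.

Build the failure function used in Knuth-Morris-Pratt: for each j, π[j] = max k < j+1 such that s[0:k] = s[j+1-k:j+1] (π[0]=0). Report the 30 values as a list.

[0, 0, 0, 0, 0, 1, 0, 1, 1, 2, 1, 0, 1, 2, 0, 0, 0, 0, 0, 1, 0, 1, 1, 0, 0, 0, 0, 1, 0, 0]

π[0] = 0
j=1 s[j]='d': π[1]=0 (border '')
j=2 s[j]='d': π[2]=0 (border '')
j=3 s[j]='d': π[3]=0 (border '')
j=4 s[j]='b': π[4]=0 (border '')
j=5 s[j]='c': π[5]=1 (border 'c')
j=6 s[j]='b': k: 1→0; π[6]=0 (border '')
j=7 s[j]='c': π[7]=1 (border 'c')
j=8 s[j]='c': k: 1→0; π[8]=1 (border 'c')
j=9 s[j]='d': π[9]=2 (border 'cd')
j=10 s[j]='c': k: 2→0; π[10]=1 (border 'c')
j=11 s[j]='a': k: 1→0; π[11]=0 (border '')
j=12 s[j]='c': π[12]=1 (border 'c')
j=13 s[j]='d': π[13]=2 (border 'cd')
j=14 s[j]='a': k: 2→0; π[14]=0 (border '')
j=15 s[j]='d': π[15]=0 (border '')
j=16 s[j]='a': π[16]=0 (border '')
j=17 s[j]='b': π[17]=0 (border '')
j=18 s[j]='a': π[18]=0 (border '')
j=19 s[j]='c': π[19]=1 (border 'c')
j=20 s[j]='a': k: 1→0; π[20]=0 (border '')
j=21 s[j]='c': π[21]=1 (border 'c')
j=22 s[j]='c': k: 1→0; π[22]=1 (border 'c')
j=23 s[j]='a': k: 1→0; π[23]=0 (border '')
j=24 s[j]='b': π[24]=0 (border '')
j=25 s[j]='a': π[25]=0 (border '')
j=26 s[j]='d': π[26]=0 (border '')
j=27 s[j]='c': π[27]=1 (border 'c')
j=28 s[j]='b': k: 1→0; π[28]=0 (border '')
j=29 s[j]='b': π[29]=0 (border '')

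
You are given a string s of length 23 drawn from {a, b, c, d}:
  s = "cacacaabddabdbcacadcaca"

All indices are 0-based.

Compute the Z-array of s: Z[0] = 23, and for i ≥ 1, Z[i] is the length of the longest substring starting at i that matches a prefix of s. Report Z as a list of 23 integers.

[23, 0, 4, 0, 2, 0, 0, 0, 0, 0, 0, 0, 0, 0, 4, 0, 2, 0, 0, 4, 0, 2, 0]

Z[0]=23
i=1: i≥r, start 0; Z[1]=0
i=2: i≥r, start 0; Z[2]=4 grow→box=[2,6)
i=3: min(r-i=3, Z[1]=0)=0; Z[3]=0
i=4: min(r-i=2, Z[2]=4)=2; Z[4]=2
i=5: min(r-i=1, Z[3]=0)=0; Z[5]=0
i=6: i≥r, start 0; Z[6]=0
i=7: i≥r, start 0; Z[7]=0
i=8: i≥r, start 0; Z[8]=0
i=9: i≥r, start 0; Z[9]=0
i=10: i≥r, start 0; Z[10]=0
i=11: i≥r, start 0; Z[11]=0
i=12: i≥r, start 0; Z[12]=0
i=13: i≥r, start 0; Z[13]=0
i=14: i≥r, start 0; Z[14]=4 grow→box=[14,18)
i=15: min(r-i=3, Z[1]=0)=0; Z[15]=0
i=16: min(r-i=2, Z[2]=4)=2; Z[16]=2
i=17: min(r-i=1, Z[3]=0)=0; Z[17]=0
i=18: i≥r, start 0; Z[18]=0
i=19: i≥r, start 0; Z[19]=4 grow→box=[19,23)
i=20: min(r-i=3, Z[1]=0)=0; Z[20]=0
i=21: min(r-i=2, Z[2]=4)=2; Z[21]=2
i=22: min(r-i=1, Z[3]=0)=0; Z[22]=0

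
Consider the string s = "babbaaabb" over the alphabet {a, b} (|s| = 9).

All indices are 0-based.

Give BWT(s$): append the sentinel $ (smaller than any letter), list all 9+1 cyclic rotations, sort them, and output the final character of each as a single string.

bbaabbb$aa

rank  rotation    last
    0  $babbaaabb  b
    1  aaabb$babb  b
    2  aabb$babba  a
    3  abb$babbaa  a
    4  abbaaabb$b  b
    5  b$babbaaab  b
    6  baaabb$bab  b
    7  babbaaabb$  $
    8  bb$babbaaa  a
    9  bbaaabb$ba  a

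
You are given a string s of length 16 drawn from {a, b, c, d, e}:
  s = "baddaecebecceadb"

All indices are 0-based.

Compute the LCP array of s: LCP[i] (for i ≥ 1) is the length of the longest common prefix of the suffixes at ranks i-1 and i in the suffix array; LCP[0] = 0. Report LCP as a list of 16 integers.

[0, 2, 1, 0, 1, 1, 0, 1, 2, 0, 1, 1, 0, 1, 1, 2]

rank→(start, suffix):
  0 → (13, 'adb')
  1 → (1, 'addaecebecceadb')
  2 → (4, 'aecebecceadb')
  3 → (15, 'b')
  4 → (0, 'baddaecebecceadb')
  5 → (8, 'becceadb')
  6 → (10, 'cceadb')
  7 → (11, 'ceadb')
  8 → (6, 'cebecceadb')
  9 → (3, 'daecebecceadb')
  10 → (14, 'db')
  11 → (2, 'ddaecebecceadb')
  12 → (12, 'eadb')
  13 → (7, 'ebecceadb')
  14 → (9, 'ecceadb')
  15 → (5, 'ecebecceadb')

SA = [13, 1, 4, 15, 0, 8, 10, 11, 6, 3, 14, 2, 12, 7, 9, 5]
[i] adj suffixes → lcp
  [1] 13/1 → 2 ('ad')
  [2] 1/4 → 1 ('a')
  [3] 4/15 → 0 ('')
  [4] 15/0 → 1 ('b')
  [5] 0/8 → 1 ('b')
  [6] 8/10 → 0 ('')
  [7] 10/11 → 1 ('c')
  [8] 11/6 → 2 ('ce')
  [9] 6/3 → 0 ('')
  [10] 3/14 → 1 ('d')
  [11] 14/2 → 1 ('d')
  [12] 2/12 → 0 ('')
  [13] 12/7 → 1 ('e')
  [14] 7/9 → 1 ('e')
  [15] 9/5 → 2 ('ec')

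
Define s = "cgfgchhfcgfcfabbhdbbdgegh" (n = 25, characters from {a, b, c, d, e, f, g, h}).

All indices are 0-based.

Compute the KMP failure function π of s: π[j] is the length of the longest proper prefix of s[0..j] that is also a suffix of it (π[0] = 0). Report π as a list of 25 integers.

π[0] = 0
j=1 s[j]='g': π[1]=0 (border '')
j=2 s[j]='f': π[2]=0 (border '')
j=3 s[j]='g': π[3]=0 (border '')
j=4 s[j]='c': π[4]=1 (border 'c')
j=5 s[j]='h': k: 1→0; π[5]=0 (border '')
j=6 s[j]='h': π[6]=0 (border '')
j=7 s[j]='f': π[7]=0 (border '')
j=8 s[j]='c': π[8]=1 (border 'c')
j=9 s[j]='g': π[9]=2 (border 'cg')
j=10 s[j]='f': π[10]=3 (border 'cgf')
j=11 s[j]='c': k: 3→0; π[11]=1 (border 'c')
j=12 s[j]='f': k: 1→0; π[12]=0 (border '')
j=13 s[j]='a': π[13]=0 (border '')
j=14 s[j]='b': π[14]=0 (border '')
j=15 s[j]='b': π[15]=0 (border '')
j=16 s[j]='h': π[16]=0 (border '')
j=17 s[j]='d': π[17]=0 (border '')
j=18 s[j]='b': π[18]=0 (border '')
j=19 s[j]='b': π[19]=0 (border '')
j=20 s[j]='d': π[20]=0 (border '')
j=21 s[j]='g': π[21]=0 (border '')
j=22 s[j]='e': π[22]=0 (border '')
j=23 s[j]='g': π[23]=0 (border '')
j=24 s[j]='h': π[24]=0 (border '')

[0, 0, 0, 0, 1, 0, 0, 0, 1, 2, 3, 1, 0, 0, 0, 0, 0, 0, 0, 0, 0, 0, 0, 0, 0]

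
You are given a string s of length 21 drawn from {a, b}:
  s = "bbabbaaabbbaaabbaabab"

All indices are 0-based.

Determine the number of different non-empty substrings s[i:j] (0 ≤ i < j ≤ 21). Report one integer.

172

rank→(start, suffix):
  0 → (11, 'aaabbaabab')
  1 → (5, 'aaabbbaaabbaabab')
  2 → (16, 'aabab')
  3 → (12, 'aabbaabab')
  4 → (6, 'aabbbaaabbaabab')
  5 → (19, 'ab')
  6 → (17, 'abab')
  7 → (2, 'abbaaabbbaaabbaabab')
  8 → (13, 'abbaabab')
  9 → (7, 'abbbaaabbaabab')
  10 → (20, 'b')
  11 → (10, 'baaabbaabab')
  12 → (4, 'baaabbbaaabbaabab')
  13 → (15, 'baabab')
  14 → (18, 'bab')
  15 → (1, 'babbaaabbbaaabbaabab')
  16 → (9, 'bbaaabbaabab')
  17 → (3, 'bbaaabbbaaabbaabab')
  18 → (14, 'bbaabab')
  19 → (0, 'bbabbaaabbbaaabbaabab')
  20 → (8, 'bbbaaabbaabab')

SA = [11, 5, 16, 12, 6, 19, 17, 2, 13, 7, 20, 10, 4, 15, 18, 1, 9, 3, 14, 0, 8]
rank  pair      lcp
   1  s[11:],s[5:]  5  'aaabb'
   2  s[5:],s[16:]  2  'aa'
   3  s[16:],s[12:]  3  'aab'
   4  s[12:],s[6:]  4  'aabb'
   5  s[6:],s[19:]  1  'a'
   6  s[19:],s[17:]  2  'ab'
   7  s[17:],s[2:]  2  'ab'
   8  s[2:],s[13:]  5  'abbaa'
   9  s[13:],s[7:]  3  'abb'
  10  s[7:],s[20:]  0  ''
  11  s[20:],s[10:]  1  'b'
  12  s[10:],s[4:]  6  'baaabb'
  13  s[4:],s[15:]  3  'baa'
  14  s[15:],s[18:]  2  'ba'
  15  s[18:],s[1:]  3  'bab'
  16  s[1:],s[9:]  1  'b'
  17  s[9:],s[3:]  7  'bbaaabb'
  18  s[3:],s[14:]  4  'bbaa'
  19  s[14:],s[0:]  3  'bba'
  20  s[0:],s[8:]  2  'bb'

n(n+1)/2 = 21·22/2 = 231
Σ LCP = 0 + 5 + 2 + 3 + 4 + 1 + 2 + 2 + 5 + 3 + 0 + 1 + 6 + 3 + 2 + 3 + 1 + 7 + 4 + 3 + 2 = 59
distinct = 231 − 59 = 172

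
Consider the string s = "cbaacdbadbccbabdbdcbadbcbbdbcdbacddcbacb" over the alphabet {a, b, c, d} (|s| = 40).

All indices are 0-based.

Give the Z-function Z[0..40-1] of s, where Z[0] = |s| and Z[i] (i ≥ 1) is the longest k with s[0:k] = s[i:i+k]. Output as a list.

Z[0]=40
i=1: fresh scan; Z[1]=0
i=2: fresh scan; Z[2]=0
i=3: fresh scan; Z[3]=0
i=4: fresh scan; Z[4]=1 extend→box=[4,5)
i=5: fresh scan; Z[5]=0
i=6: fresh scan; Z[6]=0
i=7: fresh scan; Z[7]=0
i=8: fresh scan; Z[8]=0
i=9: fresh scan; Z[9]=0
i=10: fresh scan; Z[10]=1 extend→box=[10,11)
i=11: fresh scan; Z[11]=3 extend→box=[11,14)
i=12: min(r-i=2, Z[1]=0)=0; Z[12]=0
i=13: min(r-i=1, Z[2]=0)=0; Z[13]=0
i=14: fresh scan; Z[14]=0
i=15: fresh scan; Z[15]=0
i=16: fresh scan; Z[16]=0
i=17: fresh scan; Z[17]=0
i=18: fresh scan; Z[18]=3 extend→box=[18,21)
i=19: min(r-i=2, Z[1]=0)=0; Z[19]=0
i=20: min(r-i=1, Z[2]=0)=0; Z[20]=0
i=21: fresh scan; Z[21]=0
i=22: fresh scan; Z[22]=0
i=23: fresh scan; Z[23]=2 extend→box=[23,25)
i=24: min(r-i=1, Z[1]=0)=0; Z[24]=0
i=25: fresh scan; Z[25]=0
i=26: fresh scan; Z[26]=0
i=27: fresh scan; Z[27]=0
i=28: fresh scan; Z[28]=1 extend→box=[28,29)
i=29: fresh scan; Z[29]=0
i=30: fresh scan; Z[30]=0
i=31: fresh scan; Z[31]=0
i=32: fresh scan; Z[32]=1 extend→box=[32,33)
i=33: fresh scan; Z[33]=0
i=34: fresh scan; Z[34]=0
i=35: fresh scan; Z[35]=3 extend→box=[35,38)
i=36: min(r-i=2, Z[1]=0)=0; Z[36]=0
i=37: min(r-i=1, Z[2]=0)=0; Z[37]=0
i=38: fresh scan; Z[38]=2 extend→box=[38,40)
i=39: min(r-i=1, Z[1]=0)=0; Z[39]=0

[40, 0, 0, 0, 1, 0, 0, 0, 0, 0, 1, 3, 0, 0, 0, 0, 0, 0, 3, 0, 0, 0, 0, 2, 0, 0, 0, 0, 1, 0, 0, 0, 1, 0, 0, 3, 0, 0, 2, 0]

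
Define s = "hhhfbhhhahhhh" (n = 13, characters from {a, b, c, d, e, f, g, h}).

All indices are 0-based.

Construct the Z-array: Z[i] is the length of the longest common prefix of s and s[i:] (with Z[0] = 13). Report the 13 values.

[13, 2, 1, 0, 0, 3, 2, 1, 0, 3, 3, 2, 1]

Z[0]=13
i=1: outside box; Z[1]=2 scan→box=[1,3)
i=2: min(r-i=1, Z[1]=2)=1; Z[2]=1
i=3: outside box; Z[3]=0
i=4: outside box; Z[4]=0
i=5: outside box; Z[5]=3 scan→box=[5,8)
i=6: min(r-i=2, Z[1]=2)=2; Z[6]=2
i=7: min(r-i=1, Z[2]=1)=1; Z[7]=1
i=8: outside box; Z[8]=0
i=9: outside box; Z[9]=3 scan→box=[9,12)
i=10: min(r-i=2, Z[1]=2)=2; Z[10]=3 scan→box=[10,13)
i=11: min(r-i=2, Z[1]=2)=2; Z[11]=2
i=12: min(r-i=1, Z[2]=1)=1; Z[12]=1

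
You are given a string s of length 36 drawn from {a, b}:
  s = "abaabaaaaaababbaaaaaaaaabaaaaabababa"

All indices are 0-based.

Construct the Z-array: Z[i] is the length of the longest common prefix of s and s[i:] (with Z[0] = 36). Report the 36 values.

[36, 0, 1, 4, 0, 1, 1, 1, 1, 1, 3, 0, 2, 0, 0, 1, 1, 1, 1, 1, 1, 1, 1, 4, 0, 1, 1, 1, 1, 3, 0, 3, 0, 3, 0, 1]

Z[0]=36
i=1: outside box; Z[1]=0
i=2: outside box; Z[2]=1 extend→box=[2,3)
i=3: outside box; Z[3]=4 extend→box=[3,7)
i=4: min(r-i=3, Z[1]=0)=0; Z[4]=0
i=5: min(r-i=2, Z[2]=1)=1; Z[5]=1
i=6: min(r-i=1, Z[3]=4)=1; Z[6]=1
i=7: outside box; Z[7]=1 extend→box=[7,8)
i=8: outside box; Z[8]=1 extend→box=[8,9)
i=9: outside box; Z[9]=1 extend→box=[9,10)
i=10: outside box; Z[10]=3 extend→box=[10,13)
i=11: min(r-i=2, Z[1]=0)=0; Z[11]=0
i=12: min(r-i=1, Z[2]=1)=1; Z[12]=2 extend→box=[12,14)
i=13: min(r-i=1, Z[1]=0)=0; Z[13]=0
i=14: outside box; Z[14]=0
i=15: outside box; Z[15]=1 extend→box=[15,16)
i=16: outside box; Z[16]=1 extend→box=[16,17)
i=17: outside box; Z[17]=1 extend→box=[17,18)
i=18: outside box; Z[18]=1 extend→box=[18,19)
i=19: outside box; Z[19]=1 extend→box=[19,20)
i=20: outside box; Z[20]=1 extend→box=[20,21)
i=21: outside box; Z[21]=1 extend→box=[21,22)
i=22: outside box; Z[22]=1 extend→box=[22,23)
i=23: outside box; Z[23]=4 extend→box=[23,27)
i=24: min(r-i=3, Z[1]=0)=0; Z[24]=0
i=25: min(r-i=2, Z[2]=1)=1; Z[25]=1
i=26: min(r-i=1, Z[3]=4)=1; Z[26]=1
i=27: outside box; Z[27]=1 extend→box=[27,28)
i=28: outside box; Z[28]=1 extend→box=[28,29)
i=29: outside box; Z[29]=3 extend→box=[29,32)
i=30: min(r-i=2, Z[1]=0)=0; Z[30]=0
i=31: min(r-i=1, Z[2]=1)=1; Z[31]=3 extend→box=[31,34)
i=32: min(r-i=2, Z[1]=0)=0; Z[32]=0
i=33: min(r-i=1, Z[2]=1)=1; Z[33]=3 extend→box=[33,36)
i=34: min(r-i=2, Z[1]=0)=0; Z[34]=0
i=35: min(r-i=1, Z[2]=1)=1; Z[35]=1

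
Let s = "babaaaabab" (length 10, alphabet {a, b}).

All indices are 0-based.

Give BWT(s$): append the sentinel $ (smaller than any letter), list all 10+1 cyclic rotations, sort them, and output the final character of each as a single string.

bbaabbaaaa$

rank  rotation     last
    0  $babaaaabab  b
    1  aaaabab$bab  b
    2  aaabab$baba  a
    3  aabab$babaa  a
    4  ab$babaaaab  b
    5  abaaaabab$b  b
    6  abab$babaaa  a
    7  b$babaaaaba  a
    8  baaaabab$ba  a
    9  bab$babaaaa  a
   10  babaaaabab$  $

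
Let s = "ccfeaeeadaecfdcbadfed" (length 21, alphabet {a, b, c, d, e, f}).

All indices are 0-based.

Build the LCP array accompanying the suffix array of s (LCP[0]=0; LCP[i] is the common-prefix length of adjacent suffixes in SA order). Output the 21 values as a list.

rank | idx | suffix
   0 |   7 | adaecfdcbadfed
   1 |  16 | adfed
   2 |   9 | aecfdcbadfed
   3 |   4 | aeeadaecfdcbadfed
   4 |  15 | badfed
   5 |  14 | cbadfed
   6 |   0 | ccfeaeeadaecfdcbadfed
   7 |  11 | cfdcbadfed
   8 |   1 | cfeaeeadaecfdcbadfed
   9 |  20 | d
  10 |   8 | daecfdcbadfed
  11 |  13 | dcbadfed
  12 |  17 | dfed
  13 |   6 | eadaecfdcbadfed
  14 |   3 | eaeeadaecfdcbadfed
  15 |  10 | ecfdcbadfed
  16 |  19 | ed
  17 |   5 | eeadaecfdcbadfed
  18 |  12 | fdcbadfed
  19 |   2 | feaeeadaecfdcbadfed
  20 |  18 | fed

SA = [7, 16, 9, 4, 15, 14, 0, 11, 1, 20, 8, 13, 17, 6, 3, 10, 19, 5, 12, 2, 18]
[i] adj suffixes → lcp
  [1] 7/16 → 2 ('ad')
  [2] 16/9 → 1 ('a')
  [3] 9/4 → 2 ('ae')
  [4] 4/15 → 0 ('')
  [5] 15/14 → 0 ('')
  [6] 14/0 → 1 ('c')
  [7] 0/11 → 1 ('c')
  [8] 11/1 → 2 ('cf')
  [9] 1/20 → 0 ('')
  [10] 20/8 → 1 ('d')
  [11] 8/13 → 1 ('d')
  [12] 13/17 → 1 ('d')
  [13] 17/6 → 0 ('')
  [14] 6/3 → 2 ('ea')
  [15] 3/10 → 1 ('e')
  [16] 10/19 → 1 ('e')
  [17] 19/5 → 1 ('e')
  [18] 5/12 → 0 ('')
  [19] 12/2 → 1 ('f')
  [20] 2/18 → 2 ('fe')

[0, 2, 1, 2, 0, 0, 1, 1, 2, 0, 1, 1, 1, 0, 2, 1, 1, 1, 0, 1, 2]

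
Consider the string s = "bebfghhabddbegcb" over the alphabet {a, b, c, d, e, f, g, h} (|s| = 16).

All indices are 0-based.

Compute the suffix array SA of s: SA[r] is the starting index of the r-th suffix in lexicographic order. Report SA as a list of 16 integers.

[7, 15, 8, 0, 11, 2, 14, 10, 9, 1, 12, 3, 13, 4, 6, 5]

rank→(start, suffix):
  0 → (7, 'abddbegcb')
  1 → (15, 'b')
  2 → (8, 'bddbegcb')
  3 → (0, 'bebfghhabddbegcb')
  4 → (11, 'begcb')
  5 → (2, 'bfghhabddbegcb')
  6 → (14, 'cb')
  7 → (10, 'dbegcb')
  8 → (9, 'ddbegcb')
  9 → (1, 'ebfghhabddbegcb')
  10 → (12, 'egcb')
  11 → (3, 'fghhabddbegcb')
  12 → (13, 'gcb')
  13 → (4, 'ghhabddbegcb')
  14 → (6, 'habddbegcb')
  15 → (5, 'hhabddbegcb')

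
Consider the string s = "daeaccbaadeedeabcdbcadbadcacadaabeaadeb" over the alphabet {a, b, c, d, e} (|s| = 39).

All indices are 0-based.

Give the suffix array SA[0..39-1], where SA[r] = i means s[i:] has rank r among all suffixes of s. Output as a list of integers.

rank | idx | suffix
   0 |  30 | aabeaadeb
   1 |  34 | aadeb
   2 |   7 | aadeedeabcdbcadbadcacadaabeaadeb
   3 |  14 | abcdbcadbadcacadaabeaadeb
   4 |  31 | abeaadeb
   5 |  26 | acadaabeaadeb
   6 |   3 | accbaadeedeabcdbcadbadcacadaabeaadeb
   7 |  28 | adaabeaadeb
   8 |  20 | adbadcacadaabeaadeb
   9 |  23 | adcacadaabeaadeb
  10 |  35 | adeb
  11 |   8 | adeedeabcdbcadbadcacadaabeaadeb
  12 |   1 | aeaccbaadeedeabcdbcadbadcacadaabeaadeb
  13 |  38 | b
  14 |   6 | baadeedeabcdbcadbadcacadaabeaadeb
  15 |  22 | badcacadaabeaadeb
  16 |  18 | bcadbadcacadaabeaadeb
  17 |  15 | bcdbcadbadcacadaabeaadeb
  18 |  32 | beaadeb
  19 |  25 | cacadaabeaadeb
  20 |  27 | cadaabeaadeb
  21 |  19 | cadbadcacadaabeaadeb
  22 |   5 | cbaadeedeabcdbcadbadcacadaabeaadeb
  23 |   4 | ccbaadeedeabcdbcadbadcacadaabeaadeb
  24 |  16 | cdbcadbadcacadaabeaadeb
  25 |  29 | daabeaadeb
  26 |   0 | daeaccbaadeedeabcdbcadbadcacadaabeaadeb
  27 |  21 | dbadcacadaabeaadeb
  28 |  17 | dbcadbadcacadaabeaadeb
  29 |  24 | dcacadaabeaadeb
  30 |  12 | deabcdbcadbadcacadaabeaadeb
  31 |  36 | deb
  32 |   9 | deedeabcdbcadbadcacadaabeaadeb
  33 |  33 | eaadeb
  34 |  13 | eabcdbcadbadcacadaabeaadeb
  35 |   2 | eaccbaadeedeabcdbcadbadcacadaabeaadeb
  36 |  37 | eb
  37 |  11 | edeabcdbcadbadcacadaabeaadeb
  38 |  10 | eedeabcdbcadbadcacadaabeaadeb

[30, 34, 7, 14, 31, 26, 3, 28, 20, 23, 35, 8, 1, 38, 6, 22, 18, 15, 32, 25, 27, 19, 5, 4, 16, 29, 0, 21, 17, 24, 12, 36, 9, 33, 13, 2, 37, 11, 10]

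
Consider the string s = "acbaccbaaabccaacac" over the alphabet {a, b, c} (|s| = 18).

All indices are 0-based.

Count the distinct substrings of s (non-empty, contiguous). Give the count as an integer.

rank→(start, suffix):
  0 → (7, 'aaabccaacac')
  1 → (8, 'aabccaacac')
  2 → (13, 'aacac')
  3 → (9, 'abccaacac')
  4 → (16, 'ac')
  5 → (14, 'acac')
  6 → (0, 'acbaccbaaabccaacac')
  7 → (3, 'accbaaabccaacac')
  8 → (6, 'baaabccaacac')
  9 → (2, 'baccbaaabccaacac')
  10 → (10, 'bccaacac')
  11 → (17, 'c')
  12 → (12, 'caacac')
  13 → (15, 'cac')
  14 → (5, 'cbaaabccaacac')
  15 → (1, 'cbaccbaaabccaacac')
  16 → (11, 'ccaacac')
  17 → (4, 'ccbaaabccaacac')

SA = [7, 8, 13, 9, 16, 14, 0, 3, 6, 2, 10, 17, 12, 15, 5, 1, 11, 4]
rank  pair      lcp
   1  s[7:],s[8:]  2  'aa'
   2  s[8:],s[13:]  2  'aa'
   3  s[13:],s[9:]  1  'a'
   4  s[9:],s[16:]  1  'a'
   5  s[16:],s[14:]  2  'ac'
   6  s[14:],s[0:]  2  'ac'
   7  s[0:],s[3:]  2  'ac'
   8  s[3:],s[6:]  0  ''
   9  s[6:],s[2:]  2  'ba'
  10  s[2:],s[10:]  1  'b'
  11  s[10:],s[17:]  0  ''
  12  s[17:],s[12:]  1  'c'
  13  s[12:],s[15:]  2  'ca'
  14  s[15:],s[5:]  1  'c'
  15  s[5:],s[1:]  3  'cba'
  16  s[1:],s[11:]  1  'c'
  17  s[11:],s[4:]  2  'cc'

n(n+1)/2 = 18·19/2 = 171
Σ LCP = 0 + 2 + 2 + 1 + 1 + 2 + 2 + 2 + 0 + 2 + 1 + 0 + 1 + 2 + 1 + 3 + 1 + 2 = 25
distinct = 171 − 25 = 146

146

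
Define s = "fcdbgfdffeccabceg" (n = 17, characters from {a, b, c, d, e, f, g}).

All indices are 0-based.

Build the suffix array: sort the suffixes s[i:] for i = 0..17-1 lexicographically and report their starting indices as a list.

[12, 13, 3, 11, 10, 1, 14, 2, 6, 9, 15, 0, 5, 8, 7, 16, 4]

rank | idx | suffix
   0 |  12 | abceg
   1 |  13 | bceg
   2 |   3 | bgfdffeccabceg
   3 |  11 | cabceg
   4 |  10 | ccabceg
   5 |   1 | cdbgfdffeccabceg
   6 |  14 | ceg
   7 |   2 | dbgfdffeccabceg
   8 |   6 | dffeccabceg
   9 |   9 | eccabceg
  10 |  15 | eg
  11 |   0 | fcdbgfdffeccabceg
  12 |   5 | fdffeccabceg
  13 |   8 | feccabceg
  14 |   7 | ffeccabceg
  15 |  16 | g
  16 |   4 | gfdffeccabceg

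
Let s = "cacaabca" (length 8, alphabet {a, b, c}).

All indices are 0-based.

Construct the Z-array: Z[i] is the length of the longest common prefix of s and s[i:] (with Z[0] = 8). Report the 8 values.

[8, 0, 2, 0, 0, 0, 2, 0]

Z[0]=8
i=1: fresh scan; Z[1]=0
i=2: fresh scan; Z[2]=2 scan→box=[2,4)
i=3: min(r-i=1, Z[1]=0)=0; Z[3]=0
i=4: fresh scan; Z[4]=0
i=5: fresh scan; Z[5]=0
i=6: fresh scan; Z[6]=2 scan→box=[6,8)
i=7: min(r-i=1, Z[1]=0)=0; Z[7]=0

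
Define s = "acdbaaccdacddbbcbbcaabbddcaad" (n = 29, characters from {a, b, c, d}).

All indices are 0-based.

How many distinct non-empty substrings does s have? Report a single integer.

sorted suffixes:
  #0 SA[0]=19  'aabbddcaad'
  #1 SA[1]=4  'aaccdacddbbcbbcaabbddcaad'
  #2 SA[2]=26  'aad'
  #3 SA[3]=20  'abbddcaad'
  #4 SA[4]=5  'accdacddbbcbbcaabbddcaad'
  #5 SA[5]=0  'acdbaaccdacddbbcbbcaabbddcaad'
  #6 SA[6]=9  'acddbbcbbcaabbddcaad'
  #7 SA[7]=27  'ad'
  #8 SA[8]=3  'baaccdacddbbcbbcaabbddcaad'
  #9 SA[9]=16  'bbcaabbddcaad'
  #10 SA[10]=13  'bbcbbcaabbddcaad'
  #11 SA[11]=21  'bbddcaad'
  #12 SA[12]=17  'bcaabbddcaad'
  #13 SA[13]=14  'bcbbcaabbddcaad'
  #14 SA[14]=22  'bddcaad'
  #15 SA[15]=18  'caabbddcaad'
  #16 SA[16]=25  'caad'
  #17 SA[17]=15  'cbbcaabbddcaad'
  #18 SA[18]=6  'ccdacddbbcbbcaabbddcaad'
  #19 SA[19]=7  'cdacddbbcbbcaabbddcaad'
  #20 SA[20]=1  'cdbaaccdacddbbcbbcaabbddcaad'
  #21 SA[21]=10  'cddbbcbbcaabbddcaad'
  #22 SA[22]=28  'd'
  #23 SA[23]=8  'dacddbbcbbcaabbddcaad'
  #24 SA[24]=2  'dbaaccdacddbbcbbcaabbddcaad'
  #25 SA[25]=12  'dbbcbbcaabbddcaad'
  #26 SA[26]=24  'dcaad'
  #27 SA[27]=11  'ddbbcbbcaabbddcaad'
  #28 SA[28]=23  'ddcaad'

SA = [19, 4, 26, 20, 5, 0, 9, 27, 3, 16, 13, 21, 17, 14, 22, 18, 25, 15, 6, 7, 1, 10, 28, 8, 2, 12, 24, 11, 23]
i: (SA[i-1],SA[i]) lcp shared
  1: (19,4) 2 'aa'
  2: (4,26) 2 'aa'
  3: (26,20) 1 'a'
  4: (20,5) 1 'a'
  5: (5,0) 2 'ac'
  6: (0,9) 3 'acd'
  7: (9,27) 1 'a'
  8: (27,3) 0 ''
  9: (3,16) 1 'b'
  10: (16,13) 3 'bbc'
  11: (13,21) 2 'bb'
  12: (21,17) 1 'b'
  13: (17,14) 2 'bc'
  14: (14,22) 1 'b'
  15: (22,18) 0 ''
  16: (18,25) 3 'caa'
  17: (25,15) 1 'c'
  18: (15,6) 1 'c'
  19: (6,7) 1 'c'
  20: (7,1) 2 'cd'
  21: (1,10) 2 'cd'
  22: (10,28) 0 ''
  23: (28,8) 1 'd'
  24: (8,2) 1 'd'
  25: (2,12) 2 'db'
  26: (12,24) 1 'd'
  27: (24,11) 1 'd'
  28: (11,23) 2 'dd'

n(n+1)/2 = 29·30/2 = 435
Σ LCP = 0 + 2 + 2 + 1 + 1 + 2 + 3 + 1 + 0 + 1 + 3 + 2 + 1 + 2 + 1 + 0 + 3 + 1 + 1 + 1 + 2 + 2 + 0 + 1 + 1 + 2 + 1 + 1 + 2 = 40
distinct = 435 − 40 = 395

395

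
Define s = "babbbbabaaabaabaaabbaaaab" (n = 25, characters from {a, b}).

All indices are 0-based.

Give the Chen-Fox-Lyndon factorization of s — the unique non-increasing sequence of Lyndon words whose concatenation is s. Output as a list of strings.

emit factor 1: 'b' (i=0, period=1)
emit factor 2: 'abbbb' (i=1, period=5)
emit factor 3: 'ab' (i=6, period=2)
emit factor 4: 'aaabaabaaabb' (i=8, period=12)
emit factor 5: 'aaaab' (i=20, period=5)

["b", "abbbb", "ab", "aaabaabaaabb", "aaaab"]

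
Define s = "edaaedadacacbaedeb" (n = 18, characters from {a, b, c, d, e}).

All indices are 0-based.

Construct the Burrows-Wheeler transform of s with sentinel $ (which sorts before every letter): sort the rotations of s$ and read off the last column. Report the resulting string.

rank  rotation             last
    0  $edaaedadacacbaedeb  b
    1  aaedadacacbaedeb$ed  d
    2  acacbaedeb$edaaedad  d
    3  acbaedeb$edaaedadac  c
    4  adacacbaedeb$edaaed  d
    5  aedadacacbaedeb$eda  a
    6  aedeb$edaaedadacacb  b
    7  b$edaaedadacacbaede  e
    8  baedeb$edaaedadacac  c
    9  cacbaedeb$edaaedada  a
   10  cbaedeb$edaaedadaca  a
   11  daaedadacacbaedeb$e  e
   12  dacacbaedeb$edaaeda  a
   13  dadacacbaedeb$edaae  e
   14  deb$edaaedadacacbae  e
   15  eb$edaaedadacacbaed  d
   16  edaaedadacacbaedeb$  $
   17  edadacacbaedeb$edaa  a
   18  edeb$edaaedadacacba  a

bddcdabecaaeaeed$aa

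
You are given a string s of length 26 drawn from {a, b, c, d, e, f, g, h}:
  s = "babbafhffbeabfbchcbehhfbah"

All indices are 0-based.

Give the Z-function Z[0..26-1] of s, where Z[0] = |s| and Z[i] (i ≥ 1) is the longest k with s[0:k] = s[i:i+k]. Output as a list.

[26, 0, 1, 2, 0, 0, 0, 0, 0, 1, 0, 0, 1, 0, 1, 0, 0, 0, 1, 0, 0, 0, 0, 2, 0, 0]

Z[0]=26
i=1: fresh scan; Z[1]=0
i=2: fresh scan; Z[2]=1 scan→box=[2,3)
i=3: fresh scan; Z[3]=2 scan→box=[3,5)
i=4: min(r-i=1, Z[1]=0)=0; Z[4]=0
i=5: fresh scan; Z[5]=0
i=6: fresh scan; Z[6]=0
i=7: fresh scan; Z[7]=0
i=8: fresh scan; Z[8]=0
i=9: fresh scan; Z[9]=1 scan→box=[9,10)
i=10: fresh scan; Z[10]=0
i=11: fresh scan; Z[11]=0
i=12: fresh scan; Z[12]=1 scan→box=[12,13)
i=13: fresh scan; Z[13]=0
i=14: fresh scan; Z[14]=1 scan→box=[14,15)
i=15: fresh scan; Z[15]=0
i=16: fresh scan; Z[16]=0
i=17: fresh scan; Z[17]=0
i=18: fresh scan; Z[18]=1 scan→box=[18,19)
i=19: fresh scan; Z[19]=0
i=20: fresh scan; Z[20]=0
i=21: fresh scan; Z[21]=0
i=22: fresh scan; Z[22]=0
i=23: fresh scan; Z[23]=2 scan→box=[23,25)
i=24: min(r-i=1, Z[1]=0)=0; Z[24]=0
i=25: fresh scan; Z[25]=0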